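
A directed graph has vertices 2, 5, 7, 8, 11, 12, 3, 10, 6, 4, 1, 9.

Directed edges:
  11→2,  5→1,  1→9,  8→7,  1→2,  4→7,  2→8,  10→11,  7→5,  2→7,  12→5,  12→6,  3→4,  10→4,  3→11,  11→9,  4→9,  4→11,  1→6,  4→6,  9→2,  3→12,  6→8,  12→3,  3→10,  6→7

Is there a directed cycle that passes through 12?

Yes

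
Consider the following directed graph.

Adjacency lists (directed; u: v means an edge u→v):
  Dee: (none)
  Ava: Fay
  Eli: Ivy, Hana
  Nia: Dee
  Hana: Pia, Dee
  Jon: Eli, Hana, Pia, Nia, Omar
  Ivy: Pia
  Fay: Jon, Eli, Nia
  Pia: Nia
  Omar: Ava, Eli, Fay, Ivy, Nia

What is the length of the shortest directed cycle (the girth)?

For each vertex v, BFS finds the shortest path from v back to v.
The shortest such closed walk is Fay → Jon → Omar → Fay, length 3.

3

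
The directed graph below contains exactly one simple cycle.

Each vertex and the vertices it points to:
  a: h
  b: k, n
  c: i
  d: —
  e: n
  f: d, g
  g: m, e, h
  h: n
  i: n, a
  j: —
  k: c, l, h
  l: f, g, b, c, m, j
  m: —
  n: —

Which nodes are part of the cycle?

DFS with gray/black marking from k:
k gray
  c gray
    i gray
      n gray
      n black
      a gray
        h gray
          h→n: n black — skip
        h black
      a black
    i black
  c black
  l gray
    f gray
      d gray
      d black
      g gray
        m gray
        m black
        e gray
          e→n: n black — skip
        e black
        g→h: h black — skip
      g black
    f black
    l→g: g black — skip
    b gray
      b→k: k is gray → back edge
Back edge closes the cycle k → l → b → k; its vertices are {b, k, l}.

b, k, l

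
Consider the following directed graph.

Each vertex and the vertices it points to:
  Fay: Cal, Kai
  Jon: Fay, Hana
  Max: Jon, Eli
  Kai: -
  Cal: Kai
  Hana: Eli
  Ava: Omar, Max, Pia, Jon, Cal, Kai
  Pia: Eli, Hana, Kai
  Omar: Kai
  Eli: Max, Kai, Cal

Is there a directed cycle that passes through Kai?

Kai lies on a cycle iff there is a path from Kai back to itself.
Exploring from Kai, it never reaches itself; equivalently, its strongly connected component is a singleton.

No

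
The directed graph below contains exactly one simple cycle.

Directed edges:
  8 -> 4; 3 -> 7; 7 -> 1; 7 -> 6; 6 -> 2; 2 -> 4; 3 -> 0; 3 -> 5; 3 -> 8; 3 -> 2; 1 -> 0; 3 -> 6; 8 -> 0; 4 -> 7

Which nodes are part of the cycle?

DFS with gray/black marking from 7:
7 gray
  1 gray
    0 gray
    0 black
  1 black
  6 gray
    2 gray
      4 gray
        4→7: 7 is gray → back edge
Back edge closes the cycle 7 → 6 → 2 → 4 → 7; its vertices are {2, 4, 6, 7}.

2, 4, 6, 7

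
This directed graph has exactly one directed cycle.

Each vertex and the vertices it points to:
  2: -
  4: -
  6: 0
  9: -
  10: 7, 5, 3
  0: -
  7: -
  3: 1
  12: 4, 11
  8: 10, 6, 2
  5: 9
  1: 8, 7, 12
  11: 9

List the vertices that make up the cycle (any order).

1, 3, 8, 10

DFS with gray/black marking from 3:
3 gray
  1 gray
    8 gray
      10 gray
        7 gray
        7 black
        5 gray
          9 gray
          9 black
        5 black
        10→3: 3 is gray → back edge
Back edge closes the cycle 3 → 1 → 8 → 10 → 3; its vertices are {1, 3, 8, 10}.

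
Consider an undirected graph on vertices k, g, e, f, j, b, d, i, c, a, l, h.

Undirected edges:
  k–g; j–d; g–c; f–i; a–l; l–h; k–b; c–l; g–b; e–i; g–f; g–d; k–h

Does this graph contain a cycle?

DFS, tracking each vertex's parent; an edge to a visited non-parent vertex closes a cycle.
Start from e:
visit e (parent –)
  visit i (parent e)
    i–e: parent, skip
    visit f (parent i)
      visit g (parent f)
        visit k (parent g)
          k–g: parent, skip
          visit b (parent k)
            b–g: g visited and ≠ parent → cycle
Cycle: g – k – b – g.

Yes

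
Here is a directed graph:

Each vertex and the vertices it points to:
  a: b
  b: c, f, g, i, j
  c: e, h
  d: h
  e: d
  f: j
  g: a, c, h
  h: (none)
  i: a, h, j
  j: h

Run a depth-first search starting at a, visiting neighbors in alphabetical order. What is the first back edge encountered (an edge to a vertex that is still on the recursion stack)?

g->a

DFS from a (visiting neighbors in alphabetical order); mark gray on enter, black on exit:
a gray
  b gray
    c gray
      e gray
        d gray
          h gray
          h black
        d black
      e black
      c→h: h black — skip
    c black
    f gray
      j gray
        j→h: h black — skip
      j black
    f black
    g gray
      g→a: a is gray → back edge
First back edge: g → a.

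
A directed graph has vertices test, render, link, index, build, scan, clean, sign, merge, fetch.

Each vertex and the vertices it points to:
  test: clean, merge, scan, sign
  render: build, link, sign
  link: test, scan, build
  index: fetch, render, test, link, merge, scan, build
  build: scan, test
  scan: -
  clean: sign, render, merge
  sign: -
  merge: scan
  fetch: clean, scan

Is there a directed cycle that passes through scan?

No

scan lies on a cycle iff there is a path from scan back to itself.
Exploring from scan, it never reaches itself; equivalently, its strongly connected component is a singleton.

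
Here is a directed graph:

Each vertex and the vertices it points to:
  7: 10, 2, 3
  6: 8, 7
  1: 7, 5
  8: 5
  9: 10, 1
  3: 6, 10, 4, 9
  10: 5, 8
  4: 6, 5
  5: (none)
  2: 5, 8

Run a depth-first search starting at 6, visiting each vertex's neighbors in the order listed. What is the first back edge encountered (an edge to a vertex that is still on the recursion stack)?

DFS from 6 (visiting each vertex's neighbors in the order listed); mark gray on enter, black on exit:
6 gray
  8 gray
    5 gray
    5 black
  8 black
  7 gray
    10 gray
      10→5: 5 black — skip
      10→8: 8 black — skip
    10 black
    2 gray
      2→5: 5 black — skip
      2→8: 8 black — skip
    2 black
    3 gray
      3→6: 6 is gray → back edge
First back edge: 3 → 6.

3->6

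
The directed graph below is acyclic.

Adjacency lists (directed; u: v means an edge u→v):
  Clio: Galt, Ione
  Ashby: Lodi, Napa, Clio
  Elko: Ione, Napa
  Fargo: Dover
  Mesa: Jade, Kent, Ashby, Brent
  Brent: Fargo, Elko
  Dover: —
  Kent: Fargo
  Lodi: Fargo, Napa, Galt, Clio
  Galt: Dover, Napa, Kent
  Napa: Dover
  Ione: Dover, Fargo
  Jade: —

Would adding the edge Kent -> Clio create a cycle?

Yes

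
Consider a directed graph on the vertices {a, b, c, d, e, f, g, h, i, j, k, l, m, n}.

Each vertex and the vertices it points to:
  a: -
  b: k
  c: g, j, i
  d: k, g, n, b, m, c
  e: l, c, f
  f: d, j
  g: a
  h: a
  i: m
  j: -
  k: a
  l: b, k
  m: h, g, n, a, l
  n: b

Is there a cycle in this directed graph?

No

DFS with white/gray/black marking, starting from b:
b gray
  k gray
    a gray
    a black
  k black
b black
c gray
  g gray
    g→a: a black — skip
  g black
  j gray
  j black
  i gray
    m gray
      h gray
        h→a: a black — skip
      h black
      m→g: g black — skip
      n gray
        n→b: b black — skip
      n black
      m→a: a black — skip
      l gray
        l→b: b black — skip
        l→k: k black — skip
      l black
    m black
  i black
c black
d gray
  d→k: k black — skip
  d→g: g black — skip
  d→n: n black — skip
  d→b: b black — skip
  d→m: m black — skip
  d→c: c black — skip
d black
e gray
  e→l: l black — skip
  e→c: c black — skip
  f gray
    f→d: d black — skip
    f→j: j black — skip
  f black
e black
Every edge goes to a white or black vertex — no back edge, so the graph is acyclic.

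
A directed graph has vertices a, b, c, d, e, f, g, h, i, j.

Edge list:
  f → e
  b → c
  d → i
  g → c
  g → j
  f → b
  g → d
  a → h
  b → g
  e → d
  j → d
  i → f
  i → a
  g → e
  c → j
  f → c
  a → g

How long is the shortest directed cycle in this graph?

For each vertex v, BFS finds the shortest path from v back to v.
The shortest such closed walk is i → a → g → d → i, length 4.

4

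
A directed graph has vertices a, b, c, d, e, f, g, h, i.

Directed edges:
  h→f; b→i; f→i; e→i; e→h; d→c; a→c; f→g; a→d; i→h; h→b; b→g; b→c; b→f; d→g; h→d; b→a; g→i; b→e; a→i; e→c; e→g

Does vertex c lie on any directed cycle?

c lies on a cycle iff there is a path from c back to itself.
Exploring from c, it never reaches itself; equivalently, its strongly connected component is a singleton.

No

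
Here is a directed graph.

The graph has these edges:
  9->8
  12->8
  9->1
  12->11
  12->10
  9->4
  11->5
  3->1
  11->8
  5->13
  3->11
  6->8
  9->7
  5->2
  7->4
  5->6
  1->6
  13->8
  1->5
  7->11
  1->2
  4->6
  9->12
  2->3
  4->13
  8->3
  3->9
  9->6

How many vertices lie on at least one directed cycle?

12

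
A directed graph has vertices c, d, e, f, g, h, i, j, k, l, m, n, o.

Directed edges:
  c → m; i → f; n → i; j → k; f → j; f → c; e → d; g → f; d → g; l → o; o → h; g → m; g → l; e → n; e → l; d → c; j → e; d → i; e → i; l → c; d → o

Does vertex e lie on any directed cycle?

Yes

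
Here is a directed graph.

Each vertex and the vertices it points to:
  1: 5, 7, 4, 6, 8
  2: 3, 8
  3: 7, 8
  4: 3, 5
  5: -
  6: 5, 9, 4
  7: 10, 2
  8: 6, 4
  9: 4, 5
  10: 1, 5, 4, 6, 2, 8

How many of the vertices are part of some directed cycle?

A vertex is on a directed cycle iff it belongs to a strongly connected component of size ≥ 2 (or has a self-loop).
The vertices on cycles are {1, 2, 3, 4, 6, 7, 8, 9, 10} — 9 in total.

9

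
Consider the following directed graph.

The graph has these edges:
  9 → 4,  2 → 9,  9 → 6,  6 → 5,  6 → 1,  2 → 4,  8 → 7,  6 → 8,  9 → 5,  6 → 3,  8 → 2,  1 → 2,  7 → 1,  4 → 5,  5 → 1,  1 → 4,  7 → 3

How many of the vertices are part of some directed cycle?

8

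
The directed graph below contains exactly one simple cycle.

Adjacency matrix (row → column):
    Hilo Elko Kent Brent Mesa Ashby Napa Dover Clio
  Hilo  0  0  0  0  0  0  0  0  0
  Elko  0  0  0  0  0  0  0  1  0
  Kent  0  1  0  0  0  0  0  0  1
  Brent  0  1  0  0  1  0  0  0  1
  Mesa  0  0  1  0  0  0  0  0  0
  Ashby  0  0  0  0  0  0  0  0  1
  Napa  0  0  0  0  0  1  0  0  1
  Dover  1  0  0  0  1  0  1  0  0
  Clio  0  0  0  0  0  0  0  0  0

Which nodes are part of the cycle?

DFS with gray/black marking from Elko:
Elko gray
  Dover gray
    Hilo gray
    Hilo black
    Mesa gray
      Kent gray
        Clio gray
        Clio black
        Kent→Elko: Elko is gray → back edge
Back edge closes the cycle Elko → Dover → Mesa → Kent → Elko; its vertices are {Elko, Kent, Mesa, Dover}.

Elko, Kent, Mesa, Dover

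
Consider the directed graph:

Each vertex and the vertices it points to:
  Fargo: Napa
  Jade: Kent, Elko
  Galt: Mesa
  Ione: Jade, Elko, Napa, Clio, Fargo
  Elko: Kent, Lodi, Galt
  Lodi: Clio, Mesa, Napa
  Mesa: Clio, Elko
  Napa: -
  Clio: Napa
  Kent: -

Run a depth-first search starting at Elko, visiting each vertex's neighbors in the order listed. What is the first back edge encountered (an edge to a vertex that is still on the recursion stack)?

DFS from Elko (visiting each vertex's neighbors in the order listed); mark gray on enter, black on exit:
Elko gray
  Kent gray
  Kent black
  Lodi gray
    Clio gray
      Napa gray
      Napa black
    Clio black
    Mesa gray
      Mesa→Clio: Clio black — skip
      Mesa→Elko: Elko is gray → back edge
First back edge: Mesa → Elko.

Mesa→Elko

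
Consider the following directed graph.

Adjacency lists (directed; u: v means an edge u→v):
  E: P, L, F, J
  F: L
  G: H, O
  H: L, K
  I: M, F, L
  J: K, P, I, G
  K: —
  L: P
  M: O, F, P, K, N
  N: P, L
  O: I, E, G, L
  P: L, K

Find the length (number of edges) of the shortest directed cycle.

2

For each vertex v, BFS finds the shortest path from v back to v.
The shortest such closed walk is O → G → O, length 2.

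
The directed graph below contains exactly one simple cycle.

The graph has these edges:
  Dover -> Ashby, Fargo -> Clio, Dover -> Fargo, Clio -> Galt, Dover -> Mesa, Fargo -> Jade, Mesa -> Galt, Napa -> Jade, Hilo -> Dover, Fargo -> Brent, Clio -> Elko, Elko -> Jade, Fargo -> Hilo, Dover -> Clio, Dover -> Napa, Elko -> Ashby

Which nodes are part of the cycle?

Hilo, Dover, Fargo

DFS with gray/black marking from Dover:
Dover gray
  Ashby gray
  Ashby black
  Clio gray
    Elko gray
      Elko→Ashby: Ashby black — skip
      Jade gray
      Jade black
    Elko black
    Galt gray
    Galt black
  Clio black
  Napa gray
    Napa→Jade: Jade black — skip
  Napa black
  Fargo gray
    Fargo→Clio: Clio black — skip
    Hilo gray
      Hilo→Dover: Dover is gray → back edge
Back edge closes the cycle Dover → Fargo → Hilo → Dover; its vertices are {Hilo, Dover, Fargo}.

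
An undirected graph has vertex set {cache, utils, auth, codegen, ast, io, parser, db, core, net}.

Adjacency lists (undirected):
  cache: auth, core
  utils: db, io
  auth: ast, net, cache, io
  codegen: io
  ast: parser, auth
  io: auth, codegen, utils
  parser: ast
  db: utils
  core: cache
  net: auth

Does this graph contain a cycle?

DFS, tracking each vertex's parent; an edge to a visited non-parent vertex closes a cycle.
Start from ast:
visit ast (parent –)
  visit parser (parent ast)
    parser–ast: parent, skip
  visit auth (parent ast)
    auth–ast: parent, skip
    visit net (parent auth)
      net–auth: parent, skip
    visit cache (parent auth)
      cache–auth: parent, skip
      visit core (parent cache)
        core–cache: parent, skip
    visit io (parent auth)
      io–auth: parent, skip
      visit codegen (parent io)
        codegen–io: parent, skip
      visit utils (parent io)
        visit db (parent utils)
          db–utils: parent, skip
        utils–io: parent, skip
No non-parent visited neighbor found — the graph is a forest.

No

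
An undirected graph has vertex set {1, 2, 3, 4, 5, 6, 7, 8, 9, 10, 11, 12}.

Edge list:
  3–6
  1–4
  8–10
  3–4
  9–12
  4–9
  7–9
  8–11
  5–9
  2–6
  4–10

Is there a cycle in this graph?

No

DFS, tracking each vertex's parent; an edge to a visited non-parent vertex closes a cycle.
Start from 7:
visit 7 (parent –)
  visit 9 (parent 7)
    visit 5 (parent 9)
      5–9: parent, skip
    9–7: parent, skip
    visit 4 (parent 9)
      visit 3 (parent 4)
        3–4: parent, skip
        visit 6 (parent 3)
          6–3: parent, skip
          visit 2 (parent 6)
            2–6: parent, skip
      visit 1 (parent 4)
        1–4: parent, skip
      4–9: parent, skip
      visit 10 (parent 4)
        10–4: parent, skip
        visit 8 (parent 10)
          visit 11 (parent 8)
            11–8: parent, skip
          8–10: parent, skip
    visit 12 (parent 9)
      12–9: parent, skip
No non-parent visited neighbor found — the graph is a forest.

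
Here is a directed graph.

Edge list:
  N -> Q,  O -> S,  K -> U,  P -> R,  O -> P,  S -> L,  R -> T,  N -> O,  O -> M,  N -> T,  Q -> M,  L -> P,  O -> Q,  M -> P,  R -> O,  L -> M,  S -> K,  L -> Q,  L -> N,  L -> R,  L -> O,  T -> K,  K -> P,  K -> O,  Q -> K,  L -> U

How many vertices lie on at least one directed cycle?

10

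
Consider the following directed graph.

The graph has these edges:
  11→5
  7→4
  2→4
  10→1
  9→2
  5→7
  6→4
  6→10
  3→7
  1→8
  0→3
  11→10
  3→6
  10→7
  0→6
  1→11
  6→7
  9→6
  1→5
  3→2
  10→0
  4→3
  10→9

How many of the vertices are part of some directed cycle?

11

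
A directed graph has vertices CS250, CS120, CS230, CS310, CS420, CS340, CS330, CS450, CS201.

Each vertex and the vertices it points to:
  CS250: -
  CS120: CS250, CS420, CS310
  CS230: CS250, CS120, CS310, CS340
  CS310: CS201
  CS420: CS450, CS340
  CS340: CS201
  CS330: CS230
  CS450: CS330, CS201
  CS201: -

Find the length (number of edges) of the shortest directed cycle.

5

For each vertex v, BFS finds the shortest path from v back to v.
The shortest such closed walk is CS330 → CS230 → CS120 → CS420 → CS450 → CS330, length 5.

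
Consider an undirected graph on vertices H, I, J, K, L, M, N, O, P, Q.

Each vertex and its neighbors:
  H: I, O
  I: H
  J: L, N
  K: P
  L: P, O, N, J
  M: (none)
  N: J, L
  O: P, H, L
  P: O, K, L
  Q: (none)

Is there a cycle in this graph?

DFS, tracking each vertex's parent; an edge to a visited non-parent vertex closes a cycle.
Start from M:
visit M (parent –)
visit H (parent –)
  visit I (parent H)
    I–H: parent, skip
  visit O (parent H)
    visit P (parent O)
      P–O: parent, skip
      visit K (parent P)
        K–P: parent, skip
      visit L (parent P)
        L–P: parent, skip
        L–O: O visited and ≠ parent → cycle
Cycle: O – P – L – O.

Yes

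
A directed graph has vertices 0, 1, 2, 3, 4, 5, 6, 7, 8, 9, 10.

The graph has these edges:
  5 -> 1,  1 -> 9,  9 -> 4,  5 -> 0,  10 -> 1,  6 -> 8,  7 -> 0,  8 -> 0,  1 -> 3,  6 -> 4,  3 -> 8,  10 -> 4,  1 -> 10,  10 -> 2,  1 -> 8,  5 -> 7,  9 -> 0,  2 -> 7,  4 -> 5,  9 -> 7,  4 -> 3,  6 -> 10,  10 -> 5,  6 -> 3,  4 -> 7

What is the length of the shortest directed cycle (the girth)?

For each vertex v, BFS finds the shortest path from v back to v.
The shortest such closed walk is 10 → 1 → 10, length 2.

2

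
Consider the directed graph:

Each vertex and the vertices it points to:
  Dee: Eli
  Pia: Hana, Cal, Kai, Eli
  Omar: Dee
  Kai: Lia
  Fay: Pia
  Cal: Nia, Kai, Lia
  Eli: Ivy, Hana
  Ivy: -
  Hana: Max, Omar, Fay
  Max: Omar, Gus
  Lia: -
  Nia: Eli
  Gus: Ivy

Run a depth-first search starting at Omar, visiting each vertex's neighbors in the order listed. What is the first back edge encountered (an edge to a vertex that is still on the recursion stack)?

DFS from Omar (visiting each vertex's neighbors in the order listed); mark gray on enter, black on exit:
Omar gray
  Dee gray
    Eli gray
      Ivy gray
      Ivy black
      Hana gray
        Max gray
          Max→Omar: Omar is gray → back edge
First back edge: Max → Omar.

Max->Omar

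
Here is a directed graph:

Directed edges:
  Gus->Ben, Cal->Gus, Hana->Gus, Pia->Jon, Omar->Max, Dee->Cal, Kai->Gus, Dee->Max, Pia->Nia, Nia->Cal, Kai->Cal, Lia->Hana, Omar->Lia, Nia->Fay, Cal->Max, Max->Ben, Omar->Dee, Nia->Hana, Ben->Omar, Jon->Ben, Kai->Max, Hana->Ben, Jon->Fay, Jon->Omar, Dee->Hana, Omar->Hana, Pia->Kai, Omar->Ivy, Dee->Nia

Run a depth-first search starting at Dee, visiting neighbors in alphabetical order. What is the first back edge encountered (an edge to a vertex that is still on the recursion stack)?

Omar→Dee

DFS from Dee (visiting neighbors in alphabetical order); mark gray on enter, black on exit:
Dee gray
  Cal gray
    Gus gray
      Ben gray
        Omar gray
          Omar→Dee: Dee is gray → back edge
First back edge: Omar → Dee.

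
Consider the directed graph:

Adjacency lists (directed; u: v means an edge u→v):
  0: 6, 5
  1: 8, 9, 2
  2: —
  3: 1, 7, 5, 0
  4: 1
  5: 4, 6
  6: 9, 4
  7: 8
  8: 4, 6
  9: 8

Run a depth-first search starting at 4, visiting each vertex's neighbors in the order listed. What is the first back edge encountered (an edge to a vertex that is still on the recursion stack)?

8→4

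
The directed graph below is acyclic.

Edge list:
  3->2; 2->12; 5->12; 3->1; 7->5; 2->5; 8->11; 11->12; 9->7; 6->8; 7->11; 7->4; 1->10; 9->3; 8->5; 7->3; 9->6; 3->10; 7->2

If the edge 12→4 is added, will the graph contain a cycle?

No

Adding 12→4 creates a cycle iff 4 can already reach 12.
Explore from 4: no path reaches 12. The graph stays acyclic.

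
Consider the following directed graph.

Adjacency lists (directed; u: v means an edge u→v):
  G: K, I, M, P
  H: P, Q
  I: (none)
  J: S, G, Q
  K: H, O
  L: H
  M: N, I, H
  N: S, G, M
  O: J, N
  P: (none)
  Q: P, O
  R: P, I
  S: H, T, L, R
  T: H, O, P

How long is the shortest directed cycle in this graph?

2

For each vertex v, BFS finds the shortest path from v back to v.
The shortest such closed walk is N → M → N, length 2.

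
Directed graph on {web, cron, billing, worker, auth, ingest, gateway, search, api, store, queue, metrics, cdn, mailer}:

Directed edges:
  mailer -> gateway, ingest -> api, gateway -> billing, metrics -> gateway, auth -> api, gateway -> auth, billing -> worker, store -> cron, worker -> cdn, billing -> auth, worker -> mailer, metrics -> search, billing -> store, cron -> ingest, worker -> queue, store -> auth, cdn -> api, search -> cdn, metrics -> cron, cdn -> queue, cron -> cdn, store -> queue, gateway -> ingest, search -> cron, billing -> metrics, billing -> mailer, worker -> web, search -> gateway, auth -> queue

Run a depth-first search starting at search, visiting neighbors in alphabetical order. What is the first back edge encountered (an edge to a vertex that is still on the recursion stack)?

DFS from search (visiting neighbors in alphabetical order); mark gray on enter, black on exit:
search gray
  cdn gray
    api gray
    api black
    queue gray
    queue black
  cdn black
  cron gray
    cron→cdn: cdn black — skip
    ingest gray
      ingest→api: api black — skip
    ingest black
  cron black
  gateway gray
    auth gray
      auth→api: api black — skip
      auth→queue: queue black — skip
    auth black
    billing gray
      billing→auth: auth black — skip
      mailer gray
        mailer→gateway: gateway is gray → back edge
First back edge: mailer → gateway.

mailer→gateway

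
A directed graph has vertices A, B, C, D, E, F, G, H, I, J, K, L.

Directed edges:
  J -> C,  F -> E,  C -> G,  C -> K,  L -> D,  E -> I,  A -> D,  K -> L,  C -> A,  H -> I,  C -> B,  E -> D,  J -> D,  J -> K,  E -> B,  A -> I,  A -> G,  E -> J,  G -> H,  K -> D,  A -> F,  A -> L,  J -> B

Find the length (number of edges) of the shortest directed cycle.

5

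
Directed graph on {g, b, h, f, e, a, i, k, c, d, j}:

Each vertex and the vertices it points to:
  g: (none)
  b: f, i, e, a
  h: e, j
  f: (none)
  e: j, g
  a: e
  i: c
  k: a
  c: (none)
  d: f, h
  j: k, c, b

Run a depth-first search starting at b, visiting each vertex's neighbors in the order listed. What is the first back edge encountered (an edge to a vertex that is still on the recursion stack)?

DFS from b (visiting each vertex's neighbors in the order listed); mark gray on enter, black on exit:
b gray
  f gray
  f black
  i gray
    c gray
    c black
  i black
  e gray
    j gray
      k gray
        a gray
          a→e: e is gray → back edge
First back edge: a → e.

a→e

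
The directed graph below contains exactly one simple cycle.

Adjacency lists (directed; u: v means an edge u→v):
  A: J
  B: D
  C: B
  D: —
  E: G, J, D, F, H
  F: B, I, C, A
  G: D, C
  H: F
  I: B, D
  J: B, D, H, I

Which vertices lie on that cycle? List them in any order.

DFS with gray/black marking from F:
F gray
  B gray
    D gray
    D black
  B black
  I gray
    I→B: B black — skip
    I→D: D black — skip
  I black
  C gray
    C→B: B black — skip
  C black
  A gray
    J gray
      J→B: B black — skip
      J→D: D black — skip
      H gray
        H→F: F is gray → back edge
Back edge closes the cycle F → A → J → H → F; its vertices are {A, F, H, J}.

A, F, H, J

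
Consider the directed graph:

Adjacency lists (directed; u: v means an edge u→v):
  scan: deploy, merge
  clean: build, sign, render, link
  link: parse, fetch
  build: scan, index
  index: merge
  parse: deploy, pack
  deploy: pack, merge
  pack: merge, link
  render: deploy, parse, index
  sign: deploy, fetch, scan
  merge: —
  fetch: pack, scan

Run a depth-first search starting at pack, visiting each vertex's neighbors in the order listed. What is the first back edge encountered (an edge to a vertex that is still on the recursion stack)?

DFS from pack (visiting each vertex's neighbors in the order listed); mark gray on enter, black on exit:
pack gray
  merge gray
  merge black
  link gray
    parse gray
      deploy gray
        deploy→pack: pack is gray → back edge
First back edge: deploy → pack.

deploy->pack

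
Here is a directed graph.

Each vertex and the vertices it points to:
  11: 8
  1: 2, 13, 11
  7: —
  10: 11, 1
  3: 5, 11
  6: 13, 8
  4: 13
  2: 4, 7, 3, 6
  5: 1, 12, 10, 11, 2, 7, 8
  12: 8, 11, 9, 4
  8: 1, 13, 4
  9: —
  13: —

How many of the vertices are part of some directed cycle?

9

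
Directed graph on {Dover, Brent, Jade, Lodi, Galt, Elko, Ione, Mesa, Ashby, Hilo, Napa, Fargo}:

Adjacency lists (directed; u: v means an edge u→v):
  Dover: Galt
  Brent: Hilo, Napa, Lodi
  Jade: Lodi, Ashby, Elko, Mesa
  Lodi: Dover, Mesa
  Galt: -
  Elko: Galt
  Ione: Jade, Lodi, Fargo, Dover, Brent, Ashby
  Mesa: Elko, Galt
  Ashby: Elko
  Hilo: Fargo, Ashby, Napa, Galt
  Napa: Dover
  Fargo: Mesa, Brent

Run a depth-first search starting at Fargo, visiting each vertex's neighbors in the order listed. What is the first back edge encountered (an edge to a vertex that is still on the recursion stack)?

Hilo→Fargo

DFS from Fargo (visiting each vertex's neighbors in the order listed); mark gray on enter, black on exit:
Fargo gray
  Mesa gray
    Elko gray
      Galt gray
      Galt black
    Elko black
    Mesa→Galt: Galt black — skip
  Mesa black
  Brent gray
    Hilo gray
      Hilo→Fargo: Fargo is gray → back edge
First back edge: Hilo → Fargo.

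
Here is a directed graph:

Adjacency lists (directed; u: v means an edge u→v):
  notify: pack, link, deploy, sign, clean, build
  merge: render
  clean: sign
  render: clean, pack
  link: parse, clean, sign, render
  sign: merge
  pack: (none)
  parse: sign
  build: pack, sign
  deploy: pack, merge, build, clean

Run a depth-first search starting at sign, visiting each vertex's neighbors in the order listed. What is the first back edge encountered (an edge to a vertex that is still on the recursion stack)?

clean→sign

DFS from sign (visiting each vertex's neighbors in the order listed); mark gray on enter, black on exit:
sign gray
  merge gray
    render gray
      clean gray
        clean→sign: sign is gray → back edge
First back edge: clean → sign.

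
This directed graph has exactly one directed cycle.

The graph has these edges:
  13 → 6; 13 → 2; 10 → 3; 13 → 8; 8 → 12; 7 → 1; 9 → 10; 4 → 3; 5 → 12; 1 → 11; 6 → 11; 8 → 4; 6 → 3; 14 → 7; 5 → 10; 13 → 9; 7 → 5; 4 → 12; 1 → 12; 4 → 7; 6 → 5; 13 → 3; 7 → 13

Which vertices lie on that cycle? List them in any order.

4, 7, 8, 13

DFS with gray/black marking from 7:
7 gray
  5 gray
    12 gray
    12 black
    10 gray
      3 gray
      3 black
    10 black
  5 black
  13 gray
    13→3: 3 black — skip
    9 gray
      9→10: 10 black — skip
    9 black
    2 gray
    2 black
    8 gray
      4 gray
        4→12: 12 black — skip
        4→7: 7 is gray → back edge
Back edge closes the cycle 7 → 13 → 8 → 4 → 7; its vertices are {4, 7, 8, 13}.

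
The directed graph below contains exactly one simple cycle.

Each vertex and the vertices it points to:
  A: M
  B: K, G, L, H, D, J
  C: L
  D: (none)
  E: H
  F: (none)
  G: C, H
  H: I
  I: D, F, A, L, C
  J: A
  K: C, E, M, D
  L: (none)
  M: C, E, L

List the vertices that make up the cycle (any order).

DFS with gray/black marking from E:
E gray
  H gray
    I gray
      D gray
      D black
      F gray
      F black
      A gray
        M gray
          C gray
            L gray
            L black
          C black
          M→E: E is gray → back edge
Back edge closes the cycle E → H → I → A → M → E; its vertices are {A, E, H, I, M}.

A, E, H, I, M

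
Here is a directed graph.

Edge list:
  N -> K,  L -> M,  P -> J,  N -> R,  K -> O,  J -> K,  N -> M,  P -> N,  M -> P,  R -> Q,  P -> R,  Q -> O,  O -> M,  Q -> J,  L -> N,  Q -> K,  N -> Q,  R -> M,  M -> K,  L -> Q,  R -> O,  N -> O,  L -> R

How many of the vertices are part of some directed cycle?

8

A vertex is on a directed cycle iff it belongs to a strongly connected component of size ≥ 2 (or has a self-loop).
The vertices on cycles are {J, K, M, N, O, P, Q, R} — 8 in total.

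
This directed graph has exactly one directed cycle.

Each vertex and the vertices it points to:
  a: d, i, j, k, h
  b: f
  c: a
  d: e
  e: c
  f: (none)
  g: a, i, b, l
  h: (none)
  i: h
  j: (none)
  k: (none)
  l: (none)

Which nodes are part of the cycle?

DFS with gray/black marking from a:
a gray
  d gray
    e gray
      c gray
        c→a: a is gray → back edge
Back edge closes the cycle a → d → e → c → a; its vertices are {a, c, d, e}.

a, c, d, e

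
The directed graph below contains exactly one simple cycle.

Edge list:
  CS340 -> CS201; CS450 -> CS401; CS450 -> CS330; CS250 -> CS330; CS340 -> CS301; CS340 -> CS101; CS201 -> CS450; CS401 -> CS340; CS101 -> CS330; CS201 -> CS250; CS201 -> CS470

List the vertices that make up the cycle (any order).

DFS with gray/black marking from CS401:
CS401 gray
  CS340 gray
    CS101 gray
      CS330 gray
      CS330 black
    CS101 black
    CS201 gray
      CS250 gray
        CS250→CS330: CS330 black — skip
      CS250 black
      CS470 gray
      CS470 black
      CS450 gray
        CS450→CS330: CS330 black — skip
        CS450→CS401: CS401 is gray → back edge
Back edge closes the cycle CS401 → CS340 → CS201 → CS450 → CS401; its vertices are {CS201, CS340, CS401, CS450}.

CS201, CS340, CS401, CS450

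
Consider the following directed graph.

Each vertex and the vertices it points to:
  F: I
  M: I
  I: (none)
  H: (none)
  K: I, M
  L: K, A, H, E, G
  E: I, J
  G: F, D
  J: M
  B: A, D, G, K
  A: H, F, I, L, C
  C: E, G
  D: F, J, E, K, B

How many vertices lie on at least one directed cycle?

6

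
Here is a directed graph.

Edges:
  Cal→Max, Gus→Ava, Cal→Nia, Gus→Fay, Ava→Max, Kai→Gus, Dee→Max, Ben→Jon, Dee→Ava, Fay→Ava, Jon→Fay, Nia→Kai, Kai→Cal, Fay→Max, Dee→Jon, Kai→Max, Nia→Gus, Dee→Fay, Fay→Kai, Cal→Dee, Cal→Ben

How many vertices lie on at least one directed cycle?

8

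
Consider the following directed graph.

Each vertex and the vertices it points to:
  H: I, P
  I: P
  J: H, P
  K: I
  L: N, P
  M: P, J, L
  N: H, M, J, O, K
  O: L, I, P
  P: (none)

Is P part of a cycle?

No

P lies on a cycle iff there is a path from P back to itself.
Exploring from P, it never reaches itself; equivalently, its strongly connected component is a singleton.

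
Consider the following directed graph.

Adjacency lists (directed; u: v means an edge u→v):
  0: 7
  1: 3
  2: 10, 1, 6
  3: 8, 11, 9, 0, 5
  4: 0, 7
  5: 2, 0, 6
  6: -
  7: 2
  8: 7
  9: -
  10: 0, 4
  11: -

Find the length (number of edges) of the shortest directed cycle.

For each vertex v, BFS finds the shortest path from v back to v.
The shortest such closed walk is 3 → 5 → 2 → 1 → 3, length 4.

4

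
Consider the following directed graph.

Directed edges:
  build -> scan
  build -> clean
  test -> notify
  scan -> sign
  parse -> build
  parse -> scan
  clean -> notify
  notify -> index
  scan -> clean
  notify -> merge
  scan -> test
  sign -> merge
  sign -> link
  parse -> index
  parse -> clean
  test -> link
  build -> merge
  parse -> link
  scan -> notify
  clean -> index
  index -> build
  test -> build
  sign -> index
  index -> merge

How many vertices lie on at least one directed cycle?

7

A vertex is on a directed cycle iff it belongs to a strongly connected component of size ≥ 2 (or has a self-loop).
The vertices on cycles are {scan, sign, test, build, clean, index, notify} — 7 in total.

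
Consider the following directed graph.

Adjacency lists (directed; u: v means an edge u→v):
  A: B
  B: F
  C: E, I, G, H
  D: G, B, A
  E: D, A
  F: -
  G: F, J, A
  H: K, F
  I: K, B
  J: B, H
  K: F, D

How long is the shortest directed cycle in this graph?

For each vertex v, BFS finds the shortest path from v back to v.
The shortest such closed walk is D → G → J → H → K → D, length 5.

5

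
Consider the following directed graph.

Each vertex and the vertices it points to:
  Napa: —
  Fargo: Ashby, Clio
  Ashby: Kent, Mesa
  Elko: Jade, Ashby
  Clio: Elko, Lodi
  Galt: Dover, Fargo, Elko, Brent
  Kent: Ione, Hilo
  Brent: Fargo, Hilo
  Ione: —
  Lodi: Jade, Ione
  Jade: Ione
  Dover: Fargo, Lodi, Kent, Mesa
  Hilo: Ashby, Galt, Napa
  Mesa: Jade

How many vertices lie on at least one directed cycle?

9

A vertex is on a directed cycle iff it belongs to a strongly connected component of size ≥ 2 (or has a self-loop).
The vertices on cycles are {Clio, Elko, Galt, Hilo, Kent, Ashby, Brent, Dover, Fargo} — 9 in total.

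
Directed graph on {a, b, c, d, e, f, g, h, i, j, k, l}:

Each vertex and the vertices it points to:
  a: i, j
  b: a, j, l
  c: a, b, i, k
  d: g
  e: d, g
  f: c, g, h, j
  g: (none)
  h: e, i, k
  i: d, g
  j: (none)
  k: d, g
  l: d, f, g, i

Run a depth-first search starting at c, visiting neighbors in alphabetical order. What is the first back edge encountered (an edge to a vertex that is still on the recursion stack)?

f→c

DFS from c (visiting neighbors in alphabetical order); mark gray on enter, black on exit:
c gray
  a gray
    i gray
      d gray
        g gray
        g black
      d black
      i→g: g black — skip
    i black
    j gray
    j black
  a black
  b gray
    b→a: a black — skip
    b→j: j black — skip
    l gray
      l→d: d black — skip
      f gray
        f→c: c is gray → back edge
First back edge: f → c.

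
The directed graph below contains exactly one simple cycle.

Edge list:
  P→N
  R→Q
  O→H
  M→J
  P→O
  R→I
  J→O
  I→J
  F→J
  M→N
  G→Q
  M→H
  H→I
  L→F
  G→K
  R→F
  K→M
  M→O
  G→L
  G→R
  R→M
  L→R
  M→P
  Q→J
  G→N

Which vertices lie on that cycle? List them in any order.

DFS with gray/black marking from H:
H gray
  I gray
    J gray
      O gray
        O→H: H is gray → back edge
Back edge closes the cycle H → I → J → O → H; its vertices are {H, I, J, O}.

H, I, J, O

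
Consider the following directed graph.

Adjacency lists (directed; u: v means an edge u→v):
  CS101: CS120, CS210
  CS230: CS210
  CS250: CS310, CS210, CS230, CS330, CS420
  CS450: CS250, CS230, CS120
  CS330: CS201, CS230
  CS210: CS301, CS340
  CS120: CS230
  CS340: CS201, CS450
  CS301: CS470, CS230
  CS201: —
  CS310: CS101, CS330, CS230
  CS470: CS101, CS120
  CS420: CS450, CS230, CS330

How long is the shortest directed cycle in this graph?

3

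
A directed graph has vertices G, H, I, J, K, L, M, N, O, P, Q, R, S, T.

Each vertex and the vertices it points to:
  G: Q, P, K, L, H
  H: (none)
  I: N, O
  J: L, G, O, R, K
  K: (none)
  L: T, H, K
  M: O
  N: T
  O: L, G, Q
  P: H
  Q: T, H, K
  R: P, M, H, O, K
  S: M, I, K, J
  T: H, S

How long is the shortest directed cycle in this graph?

For each vertex v, BFS finds the shortest path from v back to v.
The shortest such closed walk is S → J → L → T → S, length 4.

4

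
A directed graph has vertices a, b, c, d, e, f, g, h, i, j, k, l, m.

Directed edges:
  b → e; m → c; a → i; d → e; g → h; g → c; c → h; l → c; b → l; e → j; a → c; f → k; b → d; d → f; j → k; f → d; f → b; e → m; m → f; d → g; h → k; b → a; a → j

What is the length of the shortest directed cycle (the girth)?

2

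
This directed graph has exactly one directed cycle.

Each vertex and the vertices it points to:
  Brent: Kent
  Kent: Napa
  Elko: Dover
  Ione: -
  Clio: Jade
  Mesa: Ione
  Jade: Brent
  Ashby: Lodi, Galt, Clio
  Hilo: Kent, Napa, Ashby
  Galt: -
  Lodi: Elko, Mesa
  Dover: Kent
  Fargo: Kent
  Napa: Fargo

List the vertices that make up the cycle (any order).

DFS with gray/black marking from Napa:
Napa gray
  Fargo gray
    Kent gray
      Kent→Napa: Napa is gray → back edge
Back edge closes the cycle Napa → Fargo → Kent → Napa; its vertices are {Kent, Napa, Fargo}.

Kent, Napa, Fargo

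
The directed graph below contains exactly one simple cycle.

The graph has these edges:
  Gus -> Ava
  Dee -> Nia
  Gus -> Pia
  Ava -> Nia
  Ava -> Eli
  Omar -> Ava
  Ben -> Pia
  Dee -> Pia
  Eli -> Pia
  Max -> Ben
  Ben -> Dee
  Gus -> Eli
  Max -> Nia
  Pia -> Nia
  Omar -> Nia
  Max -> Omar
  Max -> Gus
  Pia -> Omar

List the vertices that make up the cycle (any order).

Ava, Eli, Pia, Omar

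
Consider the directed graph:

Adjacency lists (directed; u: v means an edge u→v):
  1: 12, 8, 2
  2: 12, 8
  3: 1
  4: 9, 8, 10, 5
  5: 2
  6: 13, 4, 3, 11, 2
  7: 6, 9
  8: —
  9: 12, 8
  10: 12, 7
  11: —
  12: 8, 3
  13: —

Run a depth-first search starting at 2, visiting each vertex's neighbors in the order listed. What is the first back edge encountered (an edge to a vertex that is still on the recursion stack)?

1->12

DFS from 2 (visiting each vertex's neighbors in the order listed); mark gray on enter, black on exit:
2 gray
  12 gray
    8 gray
    8 black
    3 gray
      1 gray
        1→12: 12 is gray → back edge
First back edge: 1 → 12.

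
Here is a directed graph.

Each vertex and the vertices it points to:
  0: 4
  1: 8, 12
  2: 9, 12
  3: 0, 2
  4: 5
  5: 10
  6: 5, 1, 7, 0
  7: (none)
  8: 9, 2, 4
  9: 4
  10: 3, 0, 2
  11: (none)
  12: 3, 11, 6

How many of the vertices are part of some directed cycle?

11

A vertex is on a directed cycle iff it belongs to a strongly connected component of size ≥ 2 (or has a self-loop).
The vertices on cycles are {0, 1, 2, 3, 4, 5, 6, 8, 9, 10, 12} — 11 in total.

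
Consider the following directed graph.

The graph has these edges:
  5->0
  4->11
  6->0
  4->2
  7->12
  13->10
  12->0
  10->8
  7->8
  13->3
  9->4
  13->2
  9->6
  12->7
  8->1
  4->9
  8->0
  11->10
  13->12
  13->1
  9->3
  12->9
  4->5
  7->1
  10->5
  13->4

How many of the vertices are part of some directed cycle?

A vertex is on a directed cycle iff it belongs to a strongly connected component of size ≥ 2 (or has a self-loop).
The vertices on cycles are {4, 7, 9, 12} — 4 in total.

4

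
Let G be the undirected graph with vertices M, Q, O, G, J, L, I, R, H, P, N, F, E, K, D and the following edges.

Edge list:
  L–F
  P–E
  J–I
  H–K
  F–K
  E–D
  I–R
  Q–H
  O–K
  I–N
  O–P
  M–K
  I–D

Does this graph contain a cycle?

No

DFS, tracking each vertex's parent; an edge to a visited non-parent vertex closes a cycle.
Start from E:
visit E (parent –)
  visit P (parent E)
    P–E: parent, skip
    visit O (parent P)
      visit K (parent O)
        K–O: parent, skip
        visit F (parent K)
          F–K: parent, skip
          visit L (parent F)
            L–F: parent, skip
        visit M (parent K)
          M–K: parent, skip
        visit H (parent K)
          H–K: parent, skip
          visit Q (parent H)
            Q–H: parent, skip
      O–P: parent, skip
  visit D (parent E)
    D–E: parent, skip
    visit I (parent D)
      visit J (parent I)
        J–I: parent, skip
      I–D: parent, skip
      visit N (parent I)
        N–I: parent, skip
      visit R (parent I)
        R–I: parent, skip
visit G (parent –)
No non-parent visited neighbor found — the graph is a forest.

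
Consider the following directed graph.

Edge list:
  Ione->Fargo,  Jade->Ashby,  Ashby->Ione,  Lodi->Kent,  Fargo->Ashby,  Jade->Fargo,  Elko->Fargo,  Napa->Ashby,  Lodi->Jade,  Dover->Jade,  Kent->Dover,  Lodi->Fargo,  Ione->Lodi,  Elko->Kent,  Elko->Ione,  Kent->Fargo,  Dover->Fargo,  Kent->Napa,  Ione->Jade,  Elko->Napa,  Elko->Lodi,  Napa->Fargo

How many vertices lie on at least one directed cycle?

A vertex is on a directed cycle iff it belongs to a strongly connected component of size ≥ 2 (or has a self-loop).
The vertices on cycles are {Ione, Jade, Kent, Lodi, Napa, Ashby, Dover, Fargo} — 8 in total.

8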